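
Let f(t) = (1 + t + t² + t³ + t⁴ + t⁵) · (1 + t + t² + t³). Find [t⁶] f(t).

(1 + t + t² + t³ + t⁴ + t⁵) has coefficients 1,1,1,1,1,1 for degrees 0…5.
(1 + t + t² + t³) has coefficients 1,1,1,1,0,0,0 for degrees 0…6.
[t⁶] = 1·0 + 1·0 + 1·0 + 1·1 + 1·1 + 1·1 = 3.

3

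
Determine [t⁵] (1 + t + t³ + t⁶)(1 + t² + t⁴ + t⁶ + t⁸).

2

(1 + t + t³ + t⁶) has coefficients 1,1,0,1,0,0 for degrees 0…5.
(1 + t² + t⁴ + t⁶ + t⁸) has coefficients 1,0,1,0,1,0 for degrees 0…5.
[t⁵] = 1·0 + 1·1 + 1·1 = 2.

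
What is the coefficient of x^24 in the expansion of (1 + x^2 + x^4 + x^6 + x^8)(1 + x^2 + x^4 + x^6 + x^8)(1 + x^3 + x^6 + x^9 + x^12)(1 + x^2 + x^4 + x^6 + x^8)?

30

(1 + x^2 + x^4 + x^6 + x^8) has coefficients 1,0,1,0,1,0,1,0,1 for degrees 0…8.
(1 + x^2 + x^4 + x^6 + x^8) has coefficients 1,0,1,0,1,0,1,0,1,0,0,0,0,0,0,0,0,0,0,0,0,0,0,0,0 for degrees 0…24.
Multiplying by (1 + x^3 + x^6 + x^9 + x^12) gives running coefficients 1,0,1,1,1,1,2,1,2,2,1,2,2,1,2,1,1,1,1,0,1,0,0,0,0 for degrees 0…24.
Finally multiplying by (1 + x^2 + x^4 + x^6 + x^8), the product of all factors after the first has coefficients 1,0,2,1,3,2,5,3,7,5,7,7,8,7,9,7,8,7,7,5,7,3,5,2,3 for degrees 0…24.
[x^24] = 1·3 + 1·5 + 1·7 + 1·7 + 1·8 = 30.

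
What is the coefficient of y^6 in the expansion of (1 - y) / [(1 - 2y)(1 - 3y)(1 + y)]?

Partial fractions give a closed form: a_n = (-2/3)·2^n + (3/2)·3^n + (1/6)·(-1)^n.
At n = 6: a_6 = 1051.

1051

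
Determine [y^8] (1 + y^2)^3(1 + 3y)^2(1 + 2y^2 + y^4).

(1 + y^2)^3 has coefficients 1,0,3,0,3,0,1 for degrees 0…6.
(1 + 3y)^2 has coefficients 1,6,9,0,0,0,0,0,0 for degrees 0…8.
Finally multiplying by (1 + 2y^2 + y^4), the product of all factors after the first has coefficients 1,6,11,12,19,6,9,0,0 for degrees 0…8.
[y^8] = 1·0 + 3·9 + 3·19 + 1·11 = 95.

95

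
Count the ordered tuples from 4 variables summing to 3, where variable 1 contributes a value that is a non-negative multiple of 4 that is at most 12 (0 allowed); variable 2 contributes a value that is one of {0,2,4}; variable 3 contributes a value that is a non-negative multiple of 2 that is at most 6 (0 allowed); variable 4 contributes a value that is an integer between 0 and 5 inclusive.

The generating function for the choices is (1 + z⁴ + z⁸ + z¹²)·(1 + z² + z⁴)·(1 + z² + z⁴ + z⁶)·(1 + z + z² + z³ + z⁴ + z⁵); the count is [z³].
(1 + z⁴ + z⁸ + z¹²) has coefficients 1,0,0,0 for degrees 0…3.
(1 + z² + z⁴) has coefficients 1,0,1,0 for degrees 0…3.
Multiplying by (1 + z² + z⁴ + z⁶) gives running coefficients 1,0,2,0 for degrees 0…3.
Finally multiplying by (1 + z + z² + z³ + z⁴ + z⁵), the product of all factors after the first has coefficients 1,1,3,3 for degrees 0…3.
[z³] = 1·3 = 3.

3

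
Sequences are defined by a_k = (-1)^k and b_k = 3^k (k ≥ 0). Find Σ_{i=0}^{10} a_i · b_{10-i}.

44287

Write out a_i and b_{10-i} for i = 0,…,10 and sum the products.
Σ = 1·59049 − 1·19683 + 1·6561 − 1·2187 + 1·729 − 1·243 + 1·81 − 1·27 + 1·9 − 1·3 + 1·1 = 44287.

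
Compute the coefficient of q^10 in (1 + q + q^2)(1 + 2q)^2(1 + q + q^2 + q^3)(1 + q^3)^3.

(1 + q + q^2) has coefficients 1,1,1 for degrees 0…2.
(1 + 2q)^2 has coefficients 1,4,4,0,0,0,0,0,0,0,0 for degrees 0…10.
Multiplying by (1 + q + q^2 + q^3) gives running coefficients 1,5,9,9,8,4,0,0,0,0,0 for degrees 0…10.
Finally multiplying by (1 + q^3)^3, the product of all factors after the first has coefficients 1,5,9,12,23,31,30,39,39,28,29 for degrees 0…10.
[q^10] = 1·29 + 1·28 + 1·39 = 96.

96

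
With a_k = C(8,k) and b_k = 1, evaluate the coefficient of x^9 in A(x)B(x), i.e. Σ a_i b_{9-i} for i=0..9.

Write out a_i and b_{9-i} for i = 0,…,9 and sum the products.
Σ = 1·1 + 8·1 + 28·1 + 56·1 + 70·1 + 56·1 + 28·1 + 8·1 + 1·1 + 0·1 = 256.

256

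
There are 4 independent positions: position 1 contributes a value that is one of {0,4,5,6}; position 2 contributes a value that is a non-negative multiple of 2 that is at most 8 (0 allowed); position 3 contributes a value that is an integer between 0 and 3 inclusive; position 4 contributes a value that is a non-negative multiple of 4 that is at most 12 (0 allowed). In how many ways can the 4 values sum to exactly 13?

The generating function for the choices is (1 + y⁴ + y⁵ + y⁶)·(1 + y² + y⁴ + y⁶ + y⁸)·(1 + y + y² + y³)·(1 + y⁴ + y⁸ + y¹²); the count is [y¹³].
(1 + y⁴ + y⁵ + y⁶) has coefficients 1,0,0,0,1,1,1 for degrees 0…6.
(1 + y² + y⁴ + y⁶ + y⁸) has coefficients 1,0,1,0,1,0,1,0,1,0,0,0,0,0 for degrees 0…13.
Multiplying by (1 + y + y² + y³) gives running coefficients 1,1,2,2,2,2,2,2,2,2,1,1,0,0 for degrees 0…13.
Finally multiplying by (1 + y⁴ + y⁸ + y¹²), the product of all factors after the first has coefficients 1,1,2,2,3,3,4,4,5,5,5,5,5,5 for degrees 0…13.
[y¹³] = 1·5 + 1·5 + 1·5 + 1·4 = 19.

19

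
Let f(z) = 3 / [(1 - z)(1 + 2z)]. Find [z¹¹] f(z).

-4095

Partial fractions give a closed form: a_n = (1)·1^n + (2)·(-2)^n.
At n = 11: a_11 = -4095.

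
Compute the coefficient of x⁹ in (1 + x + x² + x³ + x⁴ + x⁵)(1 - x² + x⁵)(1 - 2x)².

(1 + x + x² + x³ + x⁴ + x⁵) has coefficients 1,1,1,1,1,1 for degrees 0…5.
(1 - x² + x⁵) has coefficients 1,0,-1,0,0,1,0,0,0,0 for degrees 0…9.
Finally multiplying by (1 - 2x)², the product of all factors after the first has coefficients 1,-4,3,4,-4,1,-4,4,0,0 for degrees 0…9.
[x⁹] = 1·0 + 1·0 + 1·4 + 1·(-4) + 1·1 + 1·(-4) = -3.

-3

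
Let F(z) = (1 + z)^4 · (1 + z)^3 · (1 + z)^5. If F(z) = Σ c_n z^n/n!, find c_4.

11880

The EGF product rule gives c_4 = Σ_{k_1+k_2+k_3=4} C(4; k_1,k_2,k_3) · ∏ g_i(k_i), where (1+z)^4 gives the falling factorial (4)_k; (1+z)^3 gives the falling factorial (3)_k; (1+z)^5 gives the falling factorial (5)_k.
g_1(k) for k = 0…4: 1, 4, 12, 24, 24.
g_2(k) for k = 0…4: 1, 3, 6, 6, 0.
g_3(k) for k = 0…4: 1, 5, 20, 60, 120.
First combine the last two factors: h(k) = Σ_j C(k,j)·g_2(j)·g_3(k−j) for k = 0…4: 1, 8, 56, 336, 1680.
c_4 = Σ_k C(4,k)·g_1(k)·h(4−k) = 1·1·1680 + 4·4·336 + 6·12·56 + 4·24·8 + 1·24·1 = 1680 + 5376 + 4032 + 768 + 24 = 11880.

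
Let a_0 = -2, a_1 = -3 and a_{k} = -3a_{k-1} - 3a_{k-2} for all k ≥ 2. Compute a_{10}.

-1701

The ordinary generating function has denominator 1 + 3z + 3z^2.
Iterating the recurrence: a_0,…,a_{10} = -2, -3, 15, -36, 63, -81, 54, 81, -405, 972, -1701.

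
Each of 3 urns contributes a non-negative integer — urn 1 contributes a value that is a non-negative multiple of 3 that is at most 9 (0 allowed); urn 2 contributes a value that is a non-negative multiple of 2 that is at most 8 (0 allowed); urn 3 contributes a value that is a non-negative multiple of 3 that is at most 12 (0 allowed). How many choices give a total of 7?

2

The generating function for the choices is (1 + x^3 + x^6 + x^9)·(1 + x^2 + x^4 + x^6 + x^8)·(1 + x^3 + x^6 + x^9 + x^12); the count is [x^7].
(1 + x^3 + x^6 + x^9) has coefficients 1,0,0,1,0,0,1,0 for degrees 0…7.
(1 + x^2 + x^4 + x^6 + x^8) has coefficients 1,0,1,0,1,0,1,0 for degrees 0…7.
Finally multiplying by (1 + x^3 + x^6 + x^9 + x^12), the product of all factors after the first has coefficients 1,0,1,1,1,1,2,1 for degrees 0…7.
[x^7] = 1·1 + 1·1 + 1·0 = 2.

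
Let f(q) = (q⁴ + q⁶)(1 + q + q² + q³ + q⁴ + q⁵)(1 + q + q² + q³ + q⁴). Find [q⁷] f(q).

6

(q⁴ + q⁶) has coefficients 0,0,0,0,1,0,1 for degrees 0…6.
(1 + q + q² + q³ + q⁴ + q⁵) has coefficients 1,1,1,1,1,1,0,0 for degrees 0…7.
Finally multiplying by (1 + q + q² + q³ + q⁴), the product of all factors after the first has coefficients 1,2,3,4,5,5,4,3 for degrees 0…7.
[q⁷] = 1·4 + 1·2 = 6.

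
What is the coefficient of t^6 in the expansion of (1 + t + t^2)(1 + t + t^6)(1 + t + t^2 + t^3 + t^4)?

(1 + t + t^2) has coefficients 1,1,1 for degrees 0…2.
(1 + t + t^6) has coefficients 1,1,0,0,0,0,1 for degrees 0…6.
Finally multiplying by (1 + t + t^2 + t^3 + t^4), the product of all factors after the first has coefficients 1,2,2,2,2,1,1 for degrees 0…6.
[t^6] = 1·1 + 1·1 + 1·2 = 4.

4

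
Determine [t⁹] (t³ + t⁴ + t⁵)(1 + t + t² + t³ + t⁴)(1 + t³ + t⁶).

5

(t³ + t⁴ + t⁵) has coefficients 0,0,0,1,1,1 for degrees 0…5.
(1 + t + t² + t³ + t⁴) has coefficients 1,1,1,1,1,0,0,0,0,0 for degrees 0…9.
Finally multiplying by (1 + t³ + t⁶), the product of all factors after the first has coefficients 1,1,1,2,2,1,2,2,1,1 for degrees 0…9.
[t⁹] = 1·2 + 1·1 + 1·2 = 5.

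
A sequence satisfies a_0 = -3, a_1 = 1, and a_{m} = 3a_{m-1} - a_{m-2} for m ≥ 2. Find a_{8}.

The ordinary generating function has denominator 1 - 3q + q^2.
Iterating the recurrence: a_0,…,a_{8} = -3, 1, 6, 17, 45, 118, 309, 809, 2118.

2118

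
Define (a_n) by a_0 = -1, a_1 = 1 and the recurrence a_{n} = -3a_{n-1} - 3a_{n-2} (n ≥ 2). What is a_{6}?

27

The ordinary generating function has denominator 1 + 3y + 3y^2.
Iterating the recurrence: a_0,…,a_{6} = -1, 1, 0, -3, 9, -18, 27.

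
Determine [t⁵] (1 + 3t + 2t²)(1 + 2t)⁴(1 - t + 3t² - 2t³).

212

(1 + 3t + 2t²) has coefficients 1,3,2 for degrees 0…2.
(1 + 2t)⁴ has coefficients 1,8,24,32,16,0 for degrees 0…5.
Finally multiplying by (1 - t + 3t² - 2t³), the product of all factors after the first has coefficients 1,7,19,30,40,32 for degrees 0…5.
[t⁵] = 1·32 + 3·40 + 2·30 = 212.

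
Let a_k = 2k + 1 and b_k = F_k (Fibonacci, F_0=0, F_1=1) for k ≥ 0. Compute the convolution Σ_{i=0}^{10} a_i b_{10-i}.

585

The convolution is the x^10 coefficient of A(x)B(x).
Σ = 1·55 + 3·34 + 5·21 + 7·13 + 9·8 + 11·5 + 13·3 + 15·2 + 17·1 + 19·1 + 21·0 = 585.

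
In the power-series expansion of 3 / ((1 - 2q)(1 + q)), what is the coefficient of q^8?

Partial fractions give a closed form: a_n = (2)·2^n + (1)·(-1)^n.
At n = 8: a_8 = 513.

513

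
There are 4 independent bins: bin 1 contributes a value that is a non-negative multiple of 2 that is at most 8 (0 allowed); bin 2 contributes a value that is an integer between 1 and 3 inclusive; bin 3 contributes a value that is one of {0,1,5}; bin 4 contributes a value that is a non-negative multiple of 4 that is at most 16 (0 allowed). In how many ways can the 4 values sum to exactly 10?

11

The generating function for the choices is (1 + z^2 + z^4 + z^6 + z^8)·(z + z^2 + z^3)·(1 + z + z^5)·(1 + z^4 + z^8 + z^12 + z^16); the count is [z^10].
(1 + z^2 + z^4 + z^6 + z^8) has coefficients 1,0,1,0,1,0,1,0,1 for degrees 0…8.
(z + z^2 + z^3) has coefficients 0,1,1,1,0,0,0,0,0,0,0 for degrees 0…10.
Multiplying by (1 + z + z^5) gives running coefficients 0,1,2,2,1,0,1,1,1,0,0 for degrees 0…10.
Finally multiplying by (1 + z^4 + z^8 + z^12 + z^16), the product of all factors after the first has coefficients 0,1,2,2,1,1,3,3,2,1,3 for degrees 0…10.
[z^10] = 1·3 + 1·2 + 1·3 + 1·1 + 1·2 = 11.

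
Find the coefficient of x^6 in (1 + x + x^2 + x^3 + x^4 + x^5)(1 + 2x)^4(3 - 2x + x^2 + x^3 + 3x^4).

323

(1 + x + x^2 + x^3 + x^4 + x^5) has coefficients 1,1,1,1,1,1 for degrees 0…5.
(1 + 2x)^4 has coefficients 1,8,24,32,16,0,0 for degrees 0…6.
Finally multiplying by (3 - 2x + x^2 + x^3 + 3x^4), the product of all factors after the first has coefficients 3,22,57,57,19,48,120 for degrees 0…6.
[x^6] = 1·120 + 1·48 + 1·19 + 1·57 + 1·57 + 1·22 = 323.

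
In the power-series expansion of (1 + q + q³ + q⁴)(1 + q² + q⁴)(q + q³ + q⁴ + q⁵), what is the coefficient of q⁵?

5

(1 + q + q³ + q⁴) has coefficients 1,1,0,1,1 for degrees 0…4.
(1 + q² + q⁴) has coefficients 1,0,1,0,1,0 for degrees 0…5.
Finally multiplying by (q + q³ + q⁴ + q⁵), the product of all factors after the first has coefficients 0,1,0,2,1,3 for degrees 0…5.
[q⁵] = 1·3 + 1·1 + 1·0 + 1·1 = 5.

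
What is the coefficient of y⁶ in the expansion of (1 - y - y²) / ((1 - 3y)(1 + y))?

The denominator gives the recurrence a_n = 2a_(n−1) + 3a_(n−2) for n ≥ 3; the numerator fixes a_0 = 1, a_1 = 1, a_2 = 4.
Iterating: 1, 1, 4, 11, 34, 101, 304, so a_6 = 304.

304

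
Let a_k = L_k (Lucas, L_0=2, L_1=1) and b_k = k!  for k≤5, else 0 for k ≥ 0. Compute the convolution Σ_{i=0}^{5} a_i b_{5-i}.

308

Write out a_i and b_{5-i} for i = 0,…,5 and sum the products.
Σ = 2·120 + 1·24 + 3·6 + 4·2 + 7·1 + 11·1 = 308.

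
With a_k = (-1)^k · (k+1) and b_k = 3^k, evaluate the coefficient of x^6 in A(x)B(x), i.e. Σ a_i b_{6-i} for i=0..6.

412

Write out a_i and b_{6-i} for i = 0,…,6 and sum the products.
Σ = 1·729 − 2·243 + 3·81 − 4·27 + 5·9 − 6·3 + 7·1 = 412.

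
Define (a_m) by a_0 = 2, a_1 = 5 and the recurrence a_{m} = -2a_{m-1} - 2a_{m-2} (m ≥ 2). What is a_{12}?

-128

The ordinary generating function has denominator 1 + 2q + 2q^2.
Iterating the recurrence: a_0,…,a_{12} = 2, 5, -14, 18, -8, -20, 56, -72, 32, 80, -224, 288, -128.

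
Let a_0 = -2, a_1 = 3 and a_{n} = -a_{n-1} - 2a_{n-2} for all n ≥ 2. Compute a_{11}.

The ordinary generating function has denominator 1 + t + 2t^2.
Iterating the recurrence: a_0,…,a_{11} = -2, 3, 1, -7, 5, 9, -19, 1, 37, -39, -35, 113.

113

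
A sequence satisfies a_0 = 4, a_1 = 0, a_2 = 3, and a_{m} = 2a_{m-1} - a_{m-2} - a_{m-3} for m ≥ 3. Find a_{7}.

-16

The ordinary generating function has denominator 1 - 2q + q^2 + q^3.
Iterating the recurrence: a_0,…,a_{7} = 4, 0, 3, 2, 1, -3, -9, -16.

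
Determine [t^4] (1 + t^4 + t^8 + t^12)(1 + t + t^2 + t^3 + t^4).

(1 + t^4 + t^8 + t^12) has coefficients 1,0,0,0,1 for degrees 0…4.
(1 + t + t^2 + t^3 + t^4) has coefficients 1,1,1,1,1 for degrees 0…4.
[t^4] = 1·1 + 1·1 = 2.

2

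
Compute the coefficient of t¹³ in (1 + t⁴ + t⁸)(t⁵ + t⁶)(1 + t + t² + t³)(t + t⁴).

(1 + t⁴ + t⁸) has coefficients 1,0,0,0,1,0,0,0,1 for degrees 0…8.
(t⁵ + t⁶) has coefficients 0,0,0,0,0,1,1,0,0,0,0,0,0,0 for degrees 0…13.
Multiplying by (1 + t + t² + t³) gives running coefficients 0,0,0,0,0,1,2,2,2,1,0,0,0,0 for degrees 0…13.
Finally multiplying by (t + t⁴), the product of all factors after the first has coefficients 0,0,0,0,0,0,1,2,2,3,3,2,2,1 for degrees 0…13.
[t¹³] = 1·1 + 1·3 + 1·0 = 4.

4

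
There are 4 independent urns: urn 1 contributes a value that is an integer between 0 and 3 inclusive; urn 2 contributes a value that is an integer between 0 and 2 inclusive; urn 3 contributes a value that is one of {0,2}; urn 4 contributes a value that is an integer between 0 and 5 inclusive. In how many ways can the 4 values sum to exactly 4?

17

The generating function for the choices is (1 + t + t^2 + t^3)·(1 + t + t^2)·(1 + t^2)·(1 + t + t^2 + t^3 + t^4 + t^5); the count is [t^4].
(1 + t + t^2 + t^3) has coefficients 1,1,1,1 for degrees 0…3.
(1 + t + t^2) has coefficients 1,1,1,0,0 for degrees 0…4.
Multiplying by (1 + t^2) gives running coefficients 1,1,2,1,1 for degrees 0…4.
Finally multiplying by (1 + t + t^2 + t^3 + t^4 + t^5), the product of all factors after the first has coefficients 1,2,4,5,6 for degrees 0…4.
[t^4] = 1·6 + 1·5 + 1·4 + 1·2 = 17.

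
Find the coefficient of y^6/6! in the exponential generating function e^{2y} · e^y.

The EGF product rule gives c_6 = Σ_{k_1+k_2=6} C(6; k_1,k_2) · ∏ g_i(k_i), where e^{2y} gives (2)^k; e^y gives (1)^k.
g_1(k) for k = 0…6: 1, 2, 4, 8, 16, 32, 64.
g_2(k) for k = 0…6: 1, 1, 1, 1, 1, 1, 1.
c_6 = Σ_k C(6,k)·g_1(k)·g_2(6−k) = 1·1·1 + 6·2·1 + 15·4·1 + 20·8·1 + 15·16·1 + 6·32·1 + 1·64·1 = 1 + 12 + 60 + 160 + 240 + 192 + 64 = 729.

729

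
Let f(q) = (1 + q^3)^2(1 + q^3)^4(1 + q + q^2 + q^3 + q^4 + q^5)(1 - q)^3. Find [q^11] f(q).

14

(1 + q^3)^2 has coefficients 1,0,0,2,0,0,1 for degrees 0…6.
(1 + q^3)^4 has coefficients 1,0,0,4,0,0,6,0,0,4,0,0 for degrees 0…11.
Multiplying by (1 + q + q^2 + q^3 + q^4 + q^5) gives running coefficients 1,1,1,5,5,5,10,10,10,10,10,10 for degrees 0…11.
Finally multiplying by (1 - q)^3, the product of all factors after the first has coefficients 1,-2,1,4,-8,4,5,-10,5,0,0,0 for degrees 0…11.
[q^11] = 1·0 + 2·5 + 1·4 = 14.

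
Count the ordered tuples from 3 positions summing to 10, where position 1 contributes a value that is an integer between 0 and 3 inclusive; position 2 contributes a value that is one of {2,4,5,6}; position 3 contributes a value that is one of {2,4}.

The generating function for the choices is (1 + t + t^2 + t^3)·(t^2 + t^4 + t^5 + t^6)·(t^2 + t^4); the count is [t^10].
(1 + t + t^2 + t^3) has coefficients 1,1,1,1 for degrees 0…3.
(t^2 + t^4 + t^5 + t^6) has coefficients 0,0,1,0,1,1,1,0,0,0,0 for degrees 0…10.
Finally multiplying by (t^2 + t^4), the product of all factors after the first has coefficients 0,0,0,0,1,0,2,1,2,1,1 for degrees 0…10.
[t^10] = 1·1 + 1·1 + 1·2 + 1·1 = 5.

5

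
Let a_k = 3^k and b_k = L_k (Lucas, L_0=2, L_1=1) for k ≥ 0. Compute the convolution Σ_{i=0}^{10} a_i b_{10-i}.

Write out a_i and b_{10-i} for i = 0,…,10 and sum the products.
Σ = 1·123 + 3·76 + 9·47 + 27·29 + 81·18 + 243·11 + 729·7 + 2187·4 + 6561·3 + 19683·1 + 59049·2 = 177003.

177003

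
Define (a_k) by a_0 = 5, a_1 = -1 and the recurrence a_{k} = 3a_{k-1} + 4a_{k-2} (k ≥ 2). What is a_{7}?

13103

The ordinary generating function has denominator 1 - 3q - 4q^2.
Iterating the recurrence: a_0,…,a_{7} = 5, -1, 17, 47, 209, 815, 3281, 13103.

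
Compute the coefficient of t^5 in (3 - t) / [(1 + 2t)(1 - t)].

-74

The denominator gives the recurrence a_n = −a_(n−1) + 2a_(n−2) for n ≥ 3; the numerator fixes a_0 = 3, a_1 = -4, a_2 = 10.
Iterating: 3, -4, 10, -18, 38, -74, so a_5 = -74.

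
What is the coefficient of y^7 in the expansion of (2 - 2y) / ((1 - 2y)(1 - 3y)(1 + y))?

Partial fractions give a closed form: a_n = (-4/3)·2^n + (3)·3^n + (1/3)·(-1)^n.
At n = 7: a_7 = 6390.

6390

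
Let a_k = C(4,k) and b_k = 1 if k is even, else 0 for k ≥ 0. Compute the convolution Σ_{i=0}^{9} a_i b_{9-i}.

The convolution is the x^9 coefficient of A(x)B(x).
Σ = 1·0 + 4·1 + 6·0 + 4·1 + 1·0 + 0·1 + 0·0 + 0·1 + 0·0 + 0·1 = 8.

8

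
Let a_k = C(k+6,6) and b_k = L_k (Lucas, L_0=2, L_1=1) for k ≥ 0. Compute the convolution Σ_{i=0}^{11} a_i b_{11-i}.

103505

Write out a_i and b_{11-i} for i = 0,…,11 and sum the products.
Σ = 1·199 + 7·123 + 28·76 + 84·47 + 210·29 + 462·18 + 924·11 + 1716·7 + 3003·4 + 5005·3 + 8008·1 + 12376·2 = 103505.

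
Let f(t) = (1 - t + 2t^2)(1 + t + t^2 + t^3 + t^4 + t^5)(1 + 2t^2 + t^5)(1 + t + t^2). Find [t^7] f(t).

(1 - t + 2t^2) has coefficients 1,-1,2 for degrees 0…2.
(1 + t + t^2 + t^3 + t^4 + t^5) has coefficients 1,1,1,1,1,1,0,0 for degrees 0…7.
Multiplying by (1 + 2t^2 + t^5) gives running coefficients 1,1,3,3,3,4,3,3 for degrees 0…7.
Finally multiplying by (1 + t + t^2), the product of all factors after the first has coefficients 1,2,5,7,9,10,10,10 for degrees 0…7.
[t^7] = 1·10 − 1·10 + 2·10 = 20.

20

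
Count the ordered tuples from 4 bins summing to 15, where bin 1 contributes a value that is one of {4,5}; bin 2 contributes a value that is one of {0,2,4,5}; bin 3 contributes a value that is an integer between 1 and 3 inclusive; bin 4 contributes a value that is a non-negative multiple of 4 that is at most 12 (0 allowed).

The generating function for the choices is (q⁴ + q⁵)·(1 + q² + q⁴ + q⁵)·(q + q² + q³)·(1 + q⁴ + q⁸ + q¹²); the count is [q¹⁵].
(q⁴ + q⁵) has coefficients 0,0,0,0,1,1 for degrees 0…5.
(1 + q² + q⁴ + q⁵) has coefficients 1,0,1,0,1,1,0,0,0,0,0,0,0,0,0,0 for degrees 0…15.
Multiplying by (q + q² + q³) gives running coefficients 0,1,1,2,1,2,2,2,1,0,0,0,0,0,0,0 for degrees 0…15.
Finally multiplying by (1 + q⁴ + q⁸ + q¹²), the product of all factors after the first has coefficients 0,1,1,2,1,3,3,4,2,3,3,4,2,3,3,4 for degrees 0…15.
[q¹⁵] = 1·4 + 1·3 = 7.

7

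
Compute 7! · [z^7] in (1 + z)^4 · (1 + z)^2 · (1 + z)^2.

40320

The EGF product rule gives c_7 = Σ_{k_1+k_2+k_3=7} C(7; k_1,k_2,k_3) · ∏ g_i(k_i), where (1+z)^4 gives the falling factorial (4)_k; (1+z)^2 gives the falling factorial (2)_k; (1+z)^2 gives the falling factorial (2)_k.
g_1(k) for k = 0…7: 1, 4, 12, 24, 24, 0, 0, 0.
g_2(k) for k = 0…7: 1, 2, 2, 0, 0, 0, 0, 0.
g_3(k) for k = 0…7: 1, 2, 2, 0, 0, 0, 0, 0.
First combine the last two factors: h(k) = Σ_j C(k,j)·g_2(j)·g_3(k−j) for k = 0…7: 1, 4, 12, 24, 24, 0, 0, 0.
c_7 = Σ_k C(7,k)·g_1(k)·h(7−k) = 35·24·24 + 35·24·24 = 20160 + 20160 = 40320.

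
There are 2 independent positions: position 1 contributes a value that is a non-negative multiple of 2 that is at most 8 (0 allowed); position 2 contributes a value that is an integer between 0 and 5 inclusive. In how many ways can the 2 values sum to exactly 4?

3

The generating function for the choices is (1 + z^2 + z^4 + z^6 + z^8)·(1 + z + z^2 + z^3 + z^4 + z^5); the count is [z^4].
(1 + z^2 + z^4 + z^6 + z^8) has coefficients 1,0,1,0,1 for degrees 0…4.
(1 + z + z^2 + z^3 + z^4 + z^5) has coefficients 1,1,1,1,1 for degrees 0…4.
[z^4] = 1·1 + 1·1 + 1·1 = 3.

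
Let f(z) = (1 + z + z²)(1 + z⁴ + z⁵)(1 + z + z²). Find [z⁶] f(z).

5

(1 + z + z²) has coefficients 1,1,1 for degrees 0…2.
(1 + z⁴ + z⁵) has coefficients 1,0,0,0,1,1,0 for degrees 0…6.
Finally multiplying by (1 + z + z²), the product of all factors after the first has coefficients 1,1,1,0,1,2,2 for degrees 0…6.
[z⁶] = 1·2 + 1·2 + 1·1 = 5.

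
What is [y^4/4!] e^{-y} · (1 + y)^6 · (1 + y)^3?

1405

The EGF product rule gives c_4 = Σ_{k_1+k_2+k_3=4} C(4; k_1,k_2,k_3) · ∏ g_i(k_i), where e^{-y} gives (-1)^k; (1+y)^6 gives the falling factorial (6)_k; (1+y)^3 gives the falling factorial (3)_k.
g_1(k) for k = 0…4: 1, -1, 1, -1, 1.
g_2(k) for k = 0…4: 1, 6, 30, 120, 360.
g_3(k) for k = 0…4: 1, 3, 6, 6, 0.
First combine the last two factors: h(k) = Σ_j C(k,j)·g_2(j)·g_3(k−j) for k = 0…4: 1, 9, 72, 504, 3024.
c_4 = Σ_k C(4,k)·g_1(k)·h(4−k) = 1·1·3024 + 4·(-1)·504 + 6·1·72 + 4·(-1)·9 + 1·1·1 = 3024 − 2016 + 432 − 36 + 1 = 1405.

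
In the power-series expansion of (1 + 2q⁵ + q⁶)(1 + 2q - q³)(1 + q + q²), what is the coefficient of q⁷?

(1 + 2q⁵ + q⁶) has coefficients 1,0,0,0,0,2,1 for degrees 0…6.
(1 + 2q - q³) has coefficients 1,2,0,-1,0,0,0,0 for degrees 0…7.
Finally multiplying by (1 + q + q²), the product of all factors after the first has coefficients 1,3,3,1,-1,-1,0,0 for degrees 0…7.
[q⁷] = 1·0 + 2·3 + 1·3 = 9.

9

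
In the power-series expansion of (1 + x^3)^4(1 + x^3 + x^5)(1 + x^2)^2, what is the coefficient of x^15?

7

(1 + x^3)^4 has coefficients 1,0,0,4,0,0,6,0,0,4,0,0,1 for degrees 0…12.
(1 + x^3 + x^5) has coefficients 1,0,0,1,0,1,0,0,0,0,0,0,0,0,0,0 for degrees 0…15.
Finally multiplying by (1 + x^2)^2, the product of all factors after the first has coefficients 1,0,2,1,1,3,0,3,0,1,0,0,0,0,0,0 for degrees 0…15.
[x^15] = 1·0 + 4·0 + 6·1 + 4·0 + 1·1 = 7.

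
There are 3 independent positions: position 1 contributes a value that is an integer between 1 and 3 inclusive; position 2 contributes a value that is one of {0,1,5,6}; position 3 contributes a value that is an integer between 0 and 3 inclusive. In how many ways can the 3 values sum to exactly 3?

The generating function for the choices is (y + y^2 + y^3)·(1 + y + y^5 + y^6)·(1 + y + y^2 + y^3); the count is [y^3].
(y + y^2 + y^3) has coefficients 0,1,1,1 for degrees 0…3.
(1 + y + y^5 + y^6) has coefficients 1,1,0,0 for degrees 0…3.
Finally multiplying by (1 + y + y^2 + y^3), the product of all factors after the first has coefficients 1,2,2,2 for degrees 0…3.
[y^3] = 1·2 + 1·2 + 1·1 = 5.

5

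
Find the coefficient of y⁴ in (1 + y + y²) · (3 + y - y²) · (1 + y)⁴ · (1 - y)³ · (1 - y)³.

28

(1 + y + y²) has coefficients 1,1,1 for degrees 0…2.
(3 + y - y²) has coefficients 3,1,-1,0,0 for degrees 0…4.
Multiplying by (1 + y)⁴ gives running coefficients 3,13,21,14,1 for degrees 0…4.
Multiplying by (1 - y)³ gives running coefficients 3,4,-9,-13,9 for degrees 0…4.
Finally multiplying by (1 - y)³, the product of all factors after the first has coefficients 3,-5,-12,23,17 for degrees 0…4.
[y⁴] = 1·17 + 1·23 + 1·(-12) = 28.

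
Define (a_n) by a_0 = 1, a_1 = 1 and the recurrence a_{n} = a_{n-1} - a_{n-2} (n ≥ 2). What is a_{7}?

The ordinary generating function has denominator 1 - t + t^2.
Iterating the recurrence: a_0,…,a_{7} = 1, 1, 0, -1, -1, 0, 1, 1.

1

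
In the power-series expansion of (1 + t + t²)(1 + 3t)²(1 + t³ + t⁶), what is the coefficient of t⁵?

16

(1 + t + t²) has coefficients 1,1,1 for degrees 0…2.
(1 + 3t)² has coefficients 1,6,9,0,0,0 for degrees 0…5.
Finally multiplying by (1 + t³ + t⁶), the product of all factors after the first has coefficients 1,6,9,1,6,9 for degrees 0…5.
[t⁵] = 1·9 + 1·6 + 1·1 = 16.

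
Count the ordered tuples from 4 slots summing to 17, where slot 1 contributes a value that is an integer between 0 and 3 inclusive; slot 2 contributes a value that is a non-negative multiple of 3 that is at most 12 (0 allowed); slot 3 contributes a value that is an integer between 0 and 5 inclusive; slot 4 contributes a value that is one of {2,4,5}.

The generating function for the choices is (1 + x + x^2 + x^3)·(1 + x^3 + x^6 + x^9 + x^12)·(1 + x + x^2 + x^3 + x^4 + x^5)·(x^2 + x^4 + x^5); the count is [x^17].
(1 + x + x^2 + x^3) has coefficients 1,1,1,1 for degrees 0…3.
(1 + x^3 + x^6 + x^9 + x^12) has coefficients 1,0,0,1,0,0,1,0,0,1,0,0,1,0,0,0,0,0 for degrees 0…17.
Multiplying by (1 + x + x^2 + x^3 + x^4 + x^5) gives running coefficients 1,1,1,2,2,2,2,2,2,2,2,2,2,2,2,1,1,1 for degrees 0…17.
Finally multiplying by (x^2 + x^4 + x^5), the product of all factors after the first has coefficients 0,0,1,1,2,4,4,5,6,6,6,6,6,6,6,6,6,5 for degrees 0…17.
[x^17] = 1·5 + 1·6 + 1·6 + 1·6 = 23.

23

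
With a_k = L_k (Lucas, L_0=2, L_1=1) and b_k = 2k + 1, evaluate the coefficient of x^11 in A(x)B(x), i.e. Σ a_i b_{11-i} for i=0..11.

2176

The convolution is the t^11 coefficient of A(t)B(t).
Σ = 2·23 + 1·21 + 3·19 + 4·17 + 7·15 + 11·13 + 18·11 + 29·9 + 47·7 + 76·5 + 123·3 + 199·1 = 2176.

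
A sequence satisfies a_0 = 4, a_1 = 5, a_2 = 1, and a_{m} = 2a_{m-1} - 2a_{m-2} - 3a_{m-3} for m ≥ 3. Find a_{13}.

-13547

The ordinary generating function has denominator 1 - 2q + 2q^2 + 3q^3.
Iterating the recurrence: a_0,…,a_{13} = 4, 5, 1, -20, -57, -77, 20, 365, 921, 1052, -833, -6533, -14556, -13547.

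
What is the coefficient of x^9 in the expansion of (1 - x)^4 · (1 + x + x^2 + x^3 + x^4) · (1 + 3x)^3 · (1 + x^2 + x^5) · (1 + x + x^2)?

(1 - x)^4 has coefficients 1,-4,6,-4,1 for degrees 0…4.
(1 + x + x^2 + x^3 + x^4) has coefficients 1,1,1,1,1,0,0,0,0,0 for degrees 0…9.
Multiplying by (1 + 3x)^3 gives running coefficients 1,10,37,64,64,63,54,27,0,0 for degrees 0…9.
Multiplying by (1 + x^2 + x^5) gives running coefficients 1,10,38,74,101,128,128,127,118,91 for degrees 0…9.
Finally multiplying by (1 + x + x^2), the product of all factors after the first has coefficients 1,11,49,122,213,303,357,383,373,336 for degrees 0…9.
[x^9] = 1·336 − 4·373 + 6·383 − 4·357 + 1·303 = 17.

17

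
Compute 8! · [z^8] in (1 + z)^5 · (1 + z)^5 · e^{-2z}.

30336

The EGF product rule gives c_8 = Σ_{k_1+k_2+k_3=8} C(8; k_1,k_2,k_3) · ∏ g_i(k_i), where (1+z)^5 gives the falling factorial (5)_k; (1+z)^5 gives the falling factorial (5)_k; e^{-2z} gives (-2)^k.
g_1(k) for k = 0…8: 1, 5, 20, 60, 120, 120, 0, 0, 0.
g_2(k) for k = 0…8: 1, 5, 20, 60, 120, 120, 0, 0, 0.
g_3(k) for k = 0…8: 1, -2, 4, -8, 16, -32, 64, -128, 256.
First combine the last two factors: h(k) = Σ_j C(k,j)·g_2(j)·g_3(k−j) for k = 0…8: 1, 3, 4, -8, -24, 88, 64, -1248, 4096.
c_8 = Σ_k C(8,k)·g_1(k)·h(8−k) = 1·1·4096 + 8·5·(-1248) + 28·20·64 + 56·60·88 + 70·120·(-24) + 56·120·(-8) = 4096 − 49920 + 35840 + 295680 − 201600 − 53760 = 30336.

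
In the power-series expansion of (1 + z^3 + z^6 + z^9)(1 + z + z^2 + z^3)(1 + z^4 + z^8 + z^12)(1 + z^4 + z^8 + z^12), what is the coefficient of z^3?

(1 + z^3 + z^6 + z^9) has coefficients 1,0,0,1 for degrees 0…3.
(1 + z + z^2 + z^3) has coefficients 1,1,1,1 for degrees 0…3.
Multiplying by (1 + z^4 + z^8 + z^12) gives running coefficients 1,1,1,1 for degrees 0…3.
Finally multiplying by (1 + z^4 + z^8 + z^12), the product of all factors after the first has coefficients 1,1,1,1 for degrees 0…3.
[z^3] = 1·1 + 1·1 = 2.

2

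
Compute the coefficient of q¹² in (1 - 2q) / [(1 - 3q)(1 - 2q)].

531441

Partial fractions give a closed form: a_n = (1)·3^n.
At n = 12: a_12 = 531441.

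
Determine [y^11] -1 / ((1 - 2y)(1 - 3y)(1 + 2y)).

-316407

Partial fractions give a closed form: a_n = (1)·2^n + (-9/5)·3^n + (-1/5)·(-2)^n.
At n = 11: a_11 = -316407.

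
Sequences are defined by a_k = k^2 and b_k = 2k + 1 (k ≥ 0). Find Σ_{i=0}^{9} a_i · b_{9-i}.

1365

The convolution is the x^9 coefficient of A(x)B(x).
Σ = 0·19 + 1·17 + 4·15 + 9·13 + 16·11 + 25·9 + 36·7 + 49·5 + 64·3 + 81·1 = 1365.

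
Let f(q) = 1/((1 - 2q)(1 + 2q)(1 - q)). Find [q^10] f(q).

The denominator gives the recurrence a_n = a_(n−1) + 4a_(n−2) − 4a_(n−3) for n ≥ 3; the numerator fixes a_0 = 1, a_1 = 1, a_2 = 5.
Iterating: 1, 1, 5, 5, 21, 21, 85, 85, 341, 341, 1365, so a_10 = 1365.

1365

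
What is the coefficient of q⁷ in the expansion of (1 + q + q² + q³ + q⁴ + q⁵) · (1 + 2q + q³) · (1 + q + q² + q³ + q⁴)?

16

(1 + q + q² + q³ + q⁴ + q⁵) has coefficients 1,1,1,1,1,1 for degrees 0…5.
(1 + 2q + q³) has coefficients 1,2,0,1,0,0,0,0 for degrees 0…7.
Finally multiplying by (1 + q + q² + q³ + q⁴), the product of all factors after the first has coefficients 1,3,3,4,4,3,1,1 for degrees 0…7.
[q⁷] = 1·1 + 1·1 + 1·3 + 1·4 + 1·4 + 1·3 = 16.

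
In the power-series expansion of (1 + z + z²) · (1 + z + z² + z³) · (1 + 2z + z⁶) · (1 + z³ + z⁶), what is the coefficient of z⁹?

15

(1 + z + z²) has coefficients 1,1,1 for degrees 0…2.
(1 + z + z² + z³) has coefficients 1,1,1,1,0,0,0,0,0,0 for degrees 0…9.
Multiplying by (1 + 2z + z⁶) gives running coefficients 1,3,3,3,2,0,1,1,1,1 for degrees 0…9.
Finally multiplying by (1 + z³ + z⁶), the product of all factors after the first has coefficients 1,3,3,4,5,3,5,6,4,5 for degrees 0…9.
[z⁹] = 1·5 + 1·4 + 1·6 = 15.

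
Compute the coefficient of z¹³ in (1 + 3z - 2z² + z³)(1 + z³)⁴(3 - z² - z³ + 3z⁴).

(1 + 3z - 2z² + z³) has coefficients 1,3,-2,1 for degrees 0…3.
(1 + z³)⁴ has coefficients 1,0,0,4,0,0,6,0,0,4,0,0,1,0 for degrees 0…13.
Finally multiplying by (3 - z² - z³ + 3z⁴), the product of all factors after the first has coefficients 3,0,-1,11,3,-4,14,12,-6,6,18,-4,-1,12 for degrees 0…13.
[z¹³] = 1·12 + 3·(-1) − 2·(-4) + 1·18 = 35.

35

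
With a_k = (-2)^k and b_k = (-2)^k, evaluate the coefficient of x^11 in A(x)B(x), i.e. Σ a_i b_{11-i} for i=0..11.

-24576

Write out a_i and b_{11-i} for i = 0,…,11 and sum the products.
Σ = 1·(-2048) − 2·1024 + 4·(-512) − 8·256 + 16·(-128) − 32·64 + 64·(-32) − 128·16 + 256·(-8) − 512·4 + 1024·(-2) − 2048·1 = -24576.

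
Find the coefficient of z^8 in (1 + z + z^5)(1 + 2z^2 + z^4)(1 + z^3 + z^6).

(1 + z + z^5) has coefficients 1,1,0,0,0,1 for degrees 0…5.
(1 + 2z^2 + z^4) has coefficients 1,0,2,0,1,0,0,0,0 for degrees 0…8.
Finally multiplying by (1 + z^3 + z^6), the product of all factors after the first has coefficients 1,0,2,1,1,2,1,1,2 for degrees 0…8.
[z^8] = 1·2 + 1·1 + 1·1 = 4.

4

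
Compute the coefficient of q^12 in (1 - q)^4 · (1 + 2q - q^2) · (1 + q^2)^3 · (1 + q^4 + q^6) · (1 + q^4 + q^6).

-205

(1 - q)^4 has coefficients 1,-4,6,-4,1 for degrees 0…4.
(1 + 2q - q^2) has coefficients 1,2,-1,0,0,0,0,0,0,0,0,0,0 for degrees 0…12.
Multiplying by (1 + q^2)^3 gives running coefficients 1,2,2,6,0,6,-2,2,-1,0,0,0,0 for degrees 0…12.
Multiplying by (1 + q^4 + q^6) gives running coefficients 1,2,2,6,1,8,1,10,1,12,-2,8,-3 for degrees 0…12.
Finally multiplying by (1 + q^4 + q^6), the product of all factors after the first has coefficients 1,2,2,6,2,10,4,18,4,26,0,26,-1 for degrees 0…12.
[q^12] = 1·(-1) − 4·26 + 6·0 − 4·26 + 1·4 = -205.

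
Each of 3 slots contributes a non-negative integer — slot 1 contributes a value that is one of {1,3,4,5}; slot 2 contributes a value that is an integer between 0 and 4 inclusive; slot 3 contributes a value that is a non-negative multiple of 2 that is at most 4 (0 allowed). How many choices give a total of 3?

3

The generating function for the choices is (t + t^3 + t^4 + t^5)·(1 + t + t^2 + t^3 + t^4)·(1 + t^2 + t^4); the count is [t^3].
(t + t^3 + t^4 + t^5) has coefficients 0,1,0,1 for degrees 0…3.
(1 + t + t^2 + t^3 + t^4) has coefficients 1,1,1,1 for degrees 0…3.
Finally multiplying by (1 + t^2 + t^4), the product of all factors after the first has coefficients 1,1,2,2 for degrees 0…3.
[t^3] = 1·2 + 1·1 = 3.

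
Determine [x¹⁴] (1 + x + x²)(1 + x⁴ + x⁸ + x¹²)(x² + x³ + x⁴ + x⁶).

3

(1 + x + x²) has coefficients 1,1,1 for degrees 0…2.
(1 + x⁴ + x⁸ + x¹²) has coefficients 1,0,0,0,1,0,0,0,1,0,0,0,1,0,0 for degrees 0…14.
Finally multiplying by (x² + x³ + x⁴ + x⁶), the product of all factors after the first has coefficients 0,0,1,1,1,0,2,1,1,0,2,1,1,0,2 for degrees 0…14.
[x¹⁴] = 1·2 + 1·0 + 1·1 = 3.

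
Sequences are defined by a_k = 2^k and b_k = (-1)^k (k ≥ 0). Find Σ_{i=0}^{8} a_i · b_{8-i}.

171

The convolution is the x^8 coefficient of A(x)B(x).
Σ = 1·1 + 2·(-1) + 4·1 + 8·(-1) + 16·1 + 32·(-1) + 64·1 + 128·(-1) + 256·1 = 171.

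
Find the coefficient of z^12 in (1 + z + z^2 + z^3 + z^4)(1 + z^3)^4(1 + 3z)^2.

(1 + z + z^2 + z^3 + z^4) has coefficients 1,1,1,1,1 for degrees 0…4.
(1 + z^3)^4 has coefficients 1,0,0,4,0,0,6,0,0,4,0,0,1 for degrees 0…12.
Finally multiplying by (1 + 3z)^2, the product of all factors after the first has coefficients 1,6,9,4,24,36,6,36,54,4,24,36,1 for degrees 0…12.
[z^12] = 1·1 + 1·36 + 1·24 + 1·4 + 1·54 = 119.

119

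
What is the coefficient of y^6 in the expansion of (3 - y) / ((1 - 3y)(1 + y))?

1459

The denominator gives the recurrence a_n = 2a_(n−1) + 3a_(n−2) for n ≥ 2; the numerator fixes a_0 = 3, a_1 = 5.
Iterating: 3, 5, 19, 53, 163, 485, 1459, so a_6 = 1459.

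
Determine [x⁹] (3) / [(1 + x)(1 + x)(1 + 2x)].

-6108

The denominator gives the recurrence a_n = −4a_(n−1) − 5a_(n−2) − 2a_(n−3) for n ≥ 3; the numerator fixes a_0 = 3, a_1 = -12, a_2 = 33.
Iterating: 3, -12, 33, -78, 171, -360, 741, -1506, 3039, -6108, so a_9 = -6108.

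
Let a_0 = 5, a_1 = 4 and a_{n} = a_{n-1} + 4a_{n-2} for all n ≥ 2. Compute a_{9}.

13480

The ordinary generating function has denominator 1 - y - 4y^2.
Iterating the recurrence: a_0,…,a_{9} = 5, 4, 24, 40, 136, 296, 840, 2024, 5384, 13480.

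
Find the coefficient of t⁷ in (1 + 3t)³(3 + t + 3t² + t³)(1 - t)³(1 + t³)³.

(1 + 3t)³ has coefficients 1,9,27,27 for degrees 0…3.
(3 + t + 3t² + t³) has coefficients 3,1,3,1,0,0,0,0 for degrees 0…7.
Multiplying by (1 - t)³ gives running coefficients 3,-8,9,-8,5,0,-1,0 for degrees 0…7.
Finally multiplying by (1 + t³)³, the product of all factors after the first has coefficients 3,-8,9,1,-19,27,-16,-9 for degrees 0…7.
[t⁷] = 1·(-9) + 9·(-16) + 27·27 + 27·(-19) = 63.

63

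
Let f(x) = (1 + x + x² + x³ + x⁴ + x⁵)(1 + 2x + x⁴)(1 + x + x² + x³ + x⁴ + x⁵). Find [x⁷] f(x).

18

(1 + x + x² + x³ + x⁴ + x⁵) has coefficients 1,1,1,1,1,1 for degrees 0…5.
(1 + 2x + x⁴) has coefficients 1,2,0,0,1,0,0,0 for degrees 0…7.
Finally multiplying by (1 + x + x² + x³ + x⁴ + x⁵), the product of all factors after the first has coefficients 1,3,3,3,4,4,3,1 for degrees 0…7.
[x⁷] = 1·1 + 1·3 + 1·4 + 1·4 + 1·3 + 1·3 = 18.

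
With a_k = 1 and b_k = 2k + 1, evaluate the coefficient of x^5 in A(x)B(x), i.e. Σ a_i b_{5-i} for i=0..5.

36

Write out a_i and b_{5-i} for i = 0,…,5 and sum the products.
Σ = 1·11 + 1·9 + 1·7 + 1·5 + 1·3 + 1·1 = 36.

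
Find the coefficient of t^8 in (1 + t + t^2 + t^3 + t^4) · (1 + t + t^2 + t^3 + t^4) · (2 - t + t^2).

(1 + t + t^2 + t^3 + t^4) has coefficients 1,1,1,1,1 for degrees 0…4.
(1 + t + t^2 + t^3 + t^4) has coefficients 1,1,1,1,1,0,0,0,0 for degrees 0…8.
Finally multiplying by (2 - t + t^2), the product of all factors after the first has coefficients 2,1,2,2,2,0,1,0,0 for degrees 0…8.
[t^8] = 1·0 + 1·0 + 1·1 + 1·0 + 1·2 = 3.

3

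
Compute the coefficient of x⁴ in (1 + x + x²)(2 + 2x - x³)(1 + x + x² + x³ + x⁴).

(1 + x + x²) has coefficients 1,1,1 for degrees 0…2.
(2 + 2x - x³) has coefficients 2,2,0,-1,0 for degrees 0…4.
Finally multiplying by (1 + x + x² + x³ + x⁴), the product of all factors after the first has coefficients 2,4,4,3,3 for degrees 0…4.
[x⁴] = 1·3 + 1·3 + 1·4 = 10.

10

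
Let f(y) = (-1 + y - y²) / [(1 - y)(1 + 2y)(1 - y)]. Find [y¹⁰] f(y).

The denominator gives the recurrence a_n = 3a_(n−2) − 2a_(n−3) for n ≥ 3; the numerator fixes a_0 = -1, a_1 = 1, a_2 = -4.
Iterating: -1, 1, -4, 5, -14, 23, -52, 97, -202, 395, -800, so a_10 = -800.

-800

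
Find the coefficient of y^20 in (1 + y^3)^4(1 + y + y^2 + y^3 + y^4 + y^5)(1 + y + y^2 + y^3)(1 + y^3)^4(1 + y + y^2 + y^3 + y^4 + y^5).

2772

(1 + y^3)^4 has coefficients 1,0,0,4,0,0,6,0,0,4,0,0,1 for degrees 0…12.
(1 + y + y^2 + y^3 + y^4 + y^5) has coefficients 1,1,1,1,1,1,0,0,0,0,0,0,0,0,0,0,0,0,0,0,0 for degrees 0…20.
Multiplying by (1 + y + y^2 + y^3) gives running coefficients 1,2,3,4,4,4,3,2,1,0,0,0,0,0,0,0,0,0,0,0,0 for degrees 0…20.
Multiplying by (1 + y^3)^4 gives running coefficients 1,2,3,8,12,16,25,30,35,40,40,40,35,30,25,16,12,8,3,2,1 for degrees 0…20.
Finally multiplying by (1 + y + y^2 + y^3 + y^4 + y^5), the product of all factors after the first has coefficients 1,3,6,14,26,42,66,94,126,158,186,210,220,220,210,186,158,126,94,66,42 for degrees 0…20.
[y^20] = 1·42 + 4·126 + 6·210 + 4·210 + 1·126 = 2772.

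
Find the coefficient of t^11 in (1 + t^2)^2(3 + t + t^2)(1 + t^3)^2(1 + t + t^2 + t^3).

19

(1 + t^2)^2 has coefficients 1,0,2,0,1 for degrees 0…4.
(3 + t + t^2) has coefficients 3,1,1,0,0,0,0,0,0,0,0,0 for degrees 0…11.
Multiplying by (1 + t^3)^2 gives running coefficients 3,1,1,6,2,2,3,1,1,0,0,0 for degrees 0…11.
Finally multiplying by (1 + t + t^2 + t^3), the product of all factors after the first has coefficients 3,4,5,11,10,11,13,8,7,5,2,1 for degrees 0…11.
[t^11] = 1·1 + 2·5 + 1·8 = 19.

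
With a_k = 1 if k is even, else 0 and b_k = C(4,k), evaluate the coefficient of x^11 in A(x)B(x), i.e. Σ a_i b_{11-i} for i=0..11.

The convolution is the t^11 coefficient of A(t)B(t).
Σ = 1·0 + 0·0 + 1·0 + 0·0 + 1·0 + 0·0 + 1·0 + 0·1 + 1·4 + 0·6 + 1·4 + 0·1 = 8.

8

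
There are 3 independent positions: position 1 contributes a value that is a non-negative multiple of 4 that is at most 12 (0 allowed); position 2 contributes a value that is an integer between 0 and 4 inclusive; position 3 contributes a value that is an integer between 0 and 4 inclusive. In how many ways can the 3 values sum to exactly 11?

The generating function for the choices is (1 + t^4 + t^8 + t^12)·(1 + t + t^2 + t^3 + t^4)·(1 + t + t^2 + t^3 + t^4); the count is [t^11].
(1 + t^4 + t^8 + t^12) has coefficients 1,0,0,0,1,0,0,0,1,0,0,0 for degrees 0…11.
(1 + t + t^2 + t^3 + t^4) has coefficients 1,1,1,1,1,0,0,0,0,0,0,0 for degrees 0…11.
Finally multiplying by (1 + t + t^2 + t^3 + t^4), the product of all factors after the first has coefficients 1,2,3,4,5,4,3,2,1,0,0,0 for degrees 0…11.
[t^11] = 1·0 + 1·2 + 1·4 = 6.

6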